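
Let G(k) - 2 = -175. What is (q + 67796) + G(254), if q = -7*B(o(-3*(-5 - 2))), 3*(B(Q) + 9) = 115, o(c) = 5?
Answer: 202253/3 ≈ 67418.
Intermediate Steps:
B(Q) = 88/3 (B(Q) = -9 + (⅓)*115 = -9 + 115/3 = 88/3)
G(k) = -173 (G(k) = 2 - 175 = -173)
q = -616/3 (q = -7*88/3 = -616/3 ≈ -205.33)
(q + 67796) + G(254) = (-616/3 + 67796) - 173 = 202772/3 - 173 = 202253/3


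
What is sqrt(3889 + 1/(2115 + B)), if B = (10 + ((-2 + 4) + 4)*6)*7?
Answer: sqrt(23096652878)/2437 ≈ 62.362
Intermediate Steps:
B = 322 (B = (10 + (2 + 4)*6)*7 = (10 + 6*6)*7 = (10 + 36)*7 = 46*7 = 322)
sqrt(3889 + 1/(2115 + B)) = sqrt(3889 + 1/(2115 + 322)) = sqrt(3889 + 1/2437) = sqrt(9477494/2437) = sqrt(23096652878)/2437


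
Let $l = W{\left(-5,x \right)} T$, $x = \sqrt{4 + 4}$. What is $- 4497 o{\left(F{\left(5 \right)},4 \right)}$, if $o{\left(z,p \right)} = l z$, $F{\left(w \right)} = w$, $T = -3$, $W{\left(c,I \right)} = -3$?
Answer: $-202365$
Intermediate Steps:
$x = 2 \sqrt{2}$ ($x = \sqrt{8} = 2 \sqrt{2} \approx 2.8284$)
$l = 9$ ($l = \left(-3\right) \left(-3\right) = 9$)
$o{\left(z,p \right)} = 9 z$
$- 4497 o{\left(F{\left(5 \right)},4 \right)} = - 4497 \cdot 9 \cdot 5 = \left(-4497\right) 45 = -202365$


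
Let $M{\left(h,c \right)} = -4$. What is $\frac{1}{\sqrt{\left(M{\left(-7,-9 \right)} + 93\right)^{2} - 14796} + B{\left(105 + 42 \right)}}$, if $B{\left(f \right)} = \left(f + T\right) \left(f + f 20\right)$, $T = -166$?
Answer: $- \frac{58653}{3440181284} - \frac{25 i \sqrt{11}}{3440181284} \approx -1.7049 \cdot 10^{-5} - 2.4102 \cdot 10^{-8} i$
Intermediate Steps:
$B{\left(f \right)} = 21 f \left(-166 + f\right)$ ($B{\left(f \right)} = \left(f - 166\right) \left(f + f 20\right) = \left(-166 + f\right) \left(f + 20 f\right) = \left(-166 + f\right) 21 f = 21 f \left(-166 + f\right)$)
$\frac{1}{\sqrt{\left(M{\left(-7,-9 \right)} + 93\right)^{2} - 14796} + B{\left(105 + 42 \right)}} = \frac{1}{\sqrt{\left(-4 + 93\right)^{2} - 14796} + 21 \left(105 + 42\right) \left(-166 + \left(105 + 42\right)\right)} = \frac{1}{\sqrt{89^{2} - 14796} + 21 \cdot 147 \left(-166 + 147\right)} = \frac{1}{\sqrt{7921 - 14796} + 21 \cdot 147 \left(-19\right)} = \frac{1}{\sqrt{-6875} - 58653} = \frac{1}{25 i \sqrt{11} - 58653} = \frac{1}{-58653 + 25 i \sqrt{11}}$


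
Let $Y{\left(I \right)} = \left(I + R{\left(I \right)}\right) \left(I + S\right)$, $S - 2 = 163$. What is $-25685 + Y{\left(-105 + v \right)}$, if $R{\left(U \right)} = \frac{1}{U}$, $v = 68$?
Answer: $- \frac{1125705}{37} \approx -30424.0$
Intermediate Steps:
$S = 165$ ($S = 2 + 163 = 165$)
$Y{\left(I \right)} = \left(165 + I\right) \left(I + \frac{1}{I}\right)$ ($Y{\left(I \right)} = \left(I + \frac{1}{I}\right) \left(I + 165\right) = \left(I + \frac{1}{I}\right) \left(165 + I\right) = \left(165 + I\right) \left(I + \frac{1}{I}\right)$)
$-25685 + Y{\left(-105 + v \right)} = -25685 + \left(1 + \left(-105 + 68\right)^{2} + 165 \left(-105 + 68\right) + \frac{165}{-105 + 68}\right) = -25685 + \left(1 + \left(-37\right)^{2} + 165 \left(-37\right) + \frac{165}{-37}\right) = -25685 + \left(1 + 1369 - 6105 + 165 \left(- \frac{1}{37}\right)\right) = -25685 + \left(1 + 1369 - 6105 - \frac{165}{37}\right) = -25685 - \frac{175360}{37} = - \frac{1125705}{37}$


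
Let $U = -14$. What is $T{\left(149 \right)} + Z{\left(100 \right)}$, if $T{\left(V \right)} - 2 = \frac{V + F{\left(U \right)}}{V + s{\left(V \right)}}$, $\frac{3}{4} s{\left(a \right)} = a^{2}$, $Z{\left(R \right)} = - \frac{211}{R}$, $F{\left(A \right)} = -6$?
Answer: $- \frac{938861}{8925100} \approx -0.10519$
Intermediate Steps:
$s{\left(a \right)} = \frac{4 a^{2}}{3}$
$T{\left(V \right)} = 2 + \frac{-6 + V}{V + \frac{4 V^{2}}{3}}$ ($T{\left(V \right)} = 2 + \frac{V - 6}{V + \frac{4 V^{2}}{3}} = 2 + \frac{-6 + V}{V + \frac{4 V^{2}}{3}}$)
$T{\left(149 \right)} + Z{\left(100 \right)} = \frac{-18 + 8 \cdot 149^{2} + 9 \cdot 149}{149 \left(3 + 4 \cdot 149\right)} - \frac{211}{100} = \frac{-18 + 8 \cdot 22201 + 1341}{149 \left(3 + 596\right)} - \frac{211}{100} = \frac{-18 + 177608 + 1341}{149 \cdot 599} - \frac{211}{100} = \frac{1}{149} \cdot \frac{1}{599} \cdot 178931 - \frac{211}{100} = \frac{178931}{89251} - \frac{211}{100} = - \frac{938861}{8925100}$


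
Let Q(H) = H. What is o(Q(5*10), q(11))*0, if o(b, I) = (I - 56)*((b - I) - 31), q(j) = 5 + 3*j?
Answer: 0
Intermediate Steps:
o(b, I) = (-56 + I)*(-31 + b - I)
o(Q(5*10), q(11))*0 = (1736 - (5 + 3*11)² - 280*10 + 25*(5 + 3*11) + (5 + 3*11)*(5*10))*0 = (1736 - (5 + 33)² - 56*50 + 25*(5 + 33) + (5 + 33)*50)*0 = (1736 - 1*38² - 2800 + 25*38 + 38*50)*0 = (1736 - 1*1444 - 2800 + 950 + 1900)*0 = (1736 - 1444 - 2800 + 950 + 1900)*0 = 342*0 = 0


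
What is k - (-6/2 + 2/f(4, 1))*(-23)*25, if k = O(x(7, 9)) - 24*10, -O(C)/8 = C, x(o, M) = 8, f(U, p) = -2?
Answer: -2604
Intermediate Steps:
O(C) = -8*C
k = -304 (k = -8*8 - 24*10 = -64 - 240 = -304)
k - (-6/2 + 2/f(4, 1))*(-23)*25 = -304 - (-6/2 + 2/(-2))*(-23)*25 = -304 - (-6*½ + 2*(-½))*(-23)*25 = -304 - (-3 - 1)*(-23)*25 = -304 - (-4*(-23))*25 = -304 - 92*25 = -304 - 1*2300 = -304 - 2300 = -2604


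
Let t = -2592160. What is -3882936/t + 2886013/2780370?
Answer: 2687795033/1059877044 ≈ 2.5359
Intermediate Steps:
-3882936/t + 2886013/2780370 = -3882936/(-2592160) + 2886013/2780370 = -3882936*(-1/2592160) + 2886013*(1/2780370) = 28551/19060 + 2886013/2780370 = 2687795033/1059877044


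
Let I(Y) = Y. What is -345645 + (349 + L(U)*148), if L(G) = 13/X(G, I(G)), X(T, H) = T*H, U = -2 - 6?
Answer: -5524255/16 ≈ -3.4527e+5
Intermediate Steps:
U = -8
X(T, H) = H*T
L(G) = 13/G² (L(G) = 13/((G*G)) = 13/(G²) = 13/G²)
-345645 + (349 + L(U)*148) = -345645 + (349 + (13/(-8)²)*148) = -345645 + (349 + (13*(1/64))*148) = -345645 + (349 + (13/64)*148) = -345645 + (349 + 481/16) = -345645 + 6065/16 = -5524255/16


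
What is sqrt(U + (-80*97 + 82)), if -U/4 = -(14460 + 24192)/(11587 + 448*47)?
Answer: I*sqrt(100942773438)/3627 ≈ 87.597*I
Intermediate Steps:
U = 51536/10881 (U = -(-4)*(14460 + 24192)/(11587 + 448*47) = -(-4)*38652/(11587 + 21056) = -(-4)*38652/32643 = -(-4)*38652*(1/32643) = -(-4)*12884/10881 = -4*(-12884/10881) = 51536/10881 ≈ 4.7363)
sqrt(U + (-80*97 + 82)) = sqrt(51536/10881 + (-80*97 + 82)) = sqrt(51536/10881 + (-7760 + 82)) = sqrt(51536/10881 - 7678) = sqrt(-83492782/10881) = I*sqrt(100942773438)/3627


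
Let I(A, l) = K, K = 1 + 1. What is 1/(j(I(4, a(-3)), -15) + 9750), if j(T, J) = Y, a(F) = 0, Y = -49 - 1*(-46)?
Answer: 1/9747 ≈ 0.00010260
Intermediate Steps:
Y = -3 (Y = -49 + 46 = -3)
K = 2
I(A, l) = 2
j(T, J) = -3
1/(j(I(4, a(-3)), -15) + 9750) = 1/(-3 + 9750) = 1/9747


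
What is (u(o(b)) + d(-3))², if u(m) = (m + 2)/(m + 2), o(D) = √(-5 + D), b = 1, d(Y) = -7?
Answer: 36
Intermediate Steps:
u(m) = 1 (u(m) = (2 + m)/(2 + m) = 1)
(u(o(b)) + d(-3))² = (1 - 7)² = (-6)² = 36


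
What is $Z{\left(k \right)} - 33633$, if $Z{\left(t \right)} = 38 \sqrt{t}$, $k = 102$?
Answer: $-33633 + 38 \sqrt{102} \approx -33249.0$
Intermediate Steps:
$Z{\left(k \right)} - 33633 = 38 \sqrt{102} - 33633 = -33633 + 38 \sqrt{102}$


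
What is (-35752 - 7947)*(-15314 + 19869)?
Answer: -199048945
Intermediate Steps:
(-35752 - 7947)*(-15314 + 19869) = -43699*4555 = -199048945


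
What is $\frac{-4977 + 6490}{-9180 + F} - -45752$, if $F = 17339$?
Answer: $\frac{373292081}{8159} \approx 45752.0$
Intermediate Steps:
$\frac{-4977 + 6490}{-9180 + F} - -45752 = \frac{-4977 + 6490}{-9180 + 17339} - -45752 = \frac{1513}{8159} + 45752 = \frac{373292081}{8159}$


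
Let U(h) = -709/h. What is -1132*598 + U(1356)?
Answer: -917925925/1356 ≈ -6.7694e+5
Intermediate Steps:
-1132*598 + U(1356) = -1132*598 - 709/1356 = -676936 - 709*1/1356 = -676936 - 709/1356 = -917925925/1356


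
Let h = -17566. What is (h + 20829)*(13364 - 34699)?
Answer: -69616105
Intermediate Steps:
(h + 20829)*(13364 - 34699) = (-17566 + 20829)*(13364 - 34699) = 3263*(-21335) = -69616105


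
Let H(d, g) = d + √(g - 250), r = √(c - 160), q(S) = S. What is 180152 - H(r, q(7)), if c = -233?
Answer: 180152 - I*√393 - 9*I*√3 ≈ 1.8015e+5 - 35.413*I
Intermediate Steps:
r = I*√393 (r = √(-233 - 160) = √(-393) = I*√393 ≈ 19.824*I)
H(d, g) = d + √(-250 + g)
180152 - H(r, q(7)) = 180152 - (I*√393 + √(-250 + 7)) = 180152 - (I*√393 + √(-243)) = 180152 - (I*√393 + 9*I*√3) = 180152 + (-I*√393 - 9*I*√3) = 180152 - I*√393 - 9*I*√3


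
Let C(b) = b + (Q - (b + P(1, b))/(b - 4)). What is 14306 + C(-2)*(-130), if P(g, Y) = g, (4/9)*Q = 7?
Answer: 75241/6 ≈ 12540.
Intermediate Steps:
Q = 63/4 (Q = (9/4)*7 = 63/4 ≈ 15.750)
C(b) = 63/4 + b - (1 + b)/(-4 + b) (C(b) = b + (63/4 - (b + 1)/(b - 4)) = b + (63/4 - (1 + b)/(-4 + b)) = 63/4 + b - (1 + b)/(-4 + b))
14306 + C(-2)*(-130) = 14306 + ((-64 + (-2)² + (43/4)*(-2))/(-4 - 2))*(-130) = 14306 + ((-64 + 4 - 43/2)/(-6))*(-130) = 14306 - ⅙*(-163/2)*(-130) = 14306 + (163/12)*(-130) = 14306 - 10595/6 = 75241/6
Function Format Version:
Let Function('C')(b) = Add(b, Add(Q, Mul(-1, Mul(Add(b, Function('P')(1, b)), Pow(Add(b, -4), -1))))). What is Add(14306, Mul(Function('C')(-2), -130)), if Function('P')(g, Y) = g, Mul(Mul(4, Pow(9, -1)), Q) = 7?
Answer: Rational(75241, 6) ≈ 12540.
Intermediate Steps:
Q = Rational(63, 4) (Q = Mul(Rational(9, 4), 7) = Rational(63, 4) ≈ 15.750)
Function('C')(b) = Add(Rational(63, 4), b, Mul(-1, Pow(Add(-4, b), -1), Add(1, b))) (Function('C')(b) = Add(b, Add(Rational(63, 4), Mul(-1, Mul(Add(b, 1), Pow(Add(b, -4), -1))))) = Add(b, Add(Rational(63, 4), Mul(-1, Mul(Add(1, b), Pow(Add(-4, b), -1))))) = Add(b, Add(Rational(63, 4), Mul(-1, Mul(Pow(Add(-4, b), -1), Add(1, b))))) = Add(b, Add(Rational(63, 4), Mul(-1, Pow(Add(-4, b), -1), Add(1, b)))) = Add(Rational(63, 4), b, Mul(-1, Pow(Add(-4, b), -1), Add(1, b))))
Add(14306, Mul(Function('C')(-2), -130)) = Add(14306, Mul(Mul(Pow(Add(-4, -2), -1), Add(-64, Pow(-2, 2), Mul(Rational(43, 4), -2))), -130)) = Add(14306, Mul(Mul(Pow(-6, -1), Add(-64, 4, Rational(-43, 2))), -130)) = Add(14306, Mul(Mul(Rational(-1, 6), Rational(-163, 2)), -130)) = Add(14306, Mul(Rational(163, 12), -130)) = Add(14306, Rational(-10595, 6)) = Rational(75241, 6)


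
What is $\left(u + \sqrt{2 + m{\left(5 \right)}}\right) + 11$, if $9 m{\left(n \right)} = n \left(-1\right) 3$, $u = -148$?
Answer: $-137 + \frac{\sqrt{3}}{3} \approx -136.42$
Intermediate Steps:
$m{\left(n \right)} = - \frac{n}{3}$ ($m{\left(n \right)} = \frac{n \left(-1\right) 3}{9} = \frac{- n 3}{9} = \frac{\left(-3\right) n}{9} = - \frac{n}{3}$)
$\left(u + \sqrt{2 + m{\left(5 \right)}}\right) + 11 = \left(-148 + \sqrt{2 - \frac{5}{3}}\right) + 11 = \left(-148 + \sqrt{\frac{1}{3}}\right) + 11 = \left(-148 + \frac{\sqrt{3}}{3}\right) + 11 = -137 + \frac{\sqrt{3}}{3}$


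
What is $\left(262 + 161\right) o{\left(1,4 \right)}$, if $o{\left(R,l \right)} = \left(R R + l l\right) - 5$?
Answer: $5076$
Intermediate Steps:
$o{\left(R,l \right)} = -5 + R^{2} + l^{2}$ ($o{\left(R,l \right)} = \left(R^{2} + l^{2}\right) - 5 = -5 + R^{2} + l^{2}$)
$\left(262 + 161\right) o{\left(1,4 \right)} = \left(262 + 161\right) \left(-5 + 1^{2} + 4^{2}\right) = 423 \left(-5 + 1 + 16\right) = 423 \cdot 12 = 5076$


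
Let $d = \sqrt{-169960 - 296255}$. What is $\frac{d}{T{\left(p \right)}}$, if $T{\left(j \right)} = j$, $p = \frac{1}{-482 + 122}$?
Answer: $- 360 i \sqrt{466215} \approx - 2.4581 \cdot 10^{5} i$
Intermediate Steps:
$p = - \frac{1}{360}$ ($p = \frac{1}{-360} = - \frac{1}{360} \approx -0.0027778$)
$d = i \sqrt{466215}$ ($d = \sqrt{-466215} = i \sqrt{466215} \approx 682.8 i$)
$\frac{d}{T{\left(p \right)}} = \frac{i \sqrt{466215}}{- \frac{1}{360}} = i \sqrt{466215} \left(-360\right) = - 360 i \sqrt{466215}$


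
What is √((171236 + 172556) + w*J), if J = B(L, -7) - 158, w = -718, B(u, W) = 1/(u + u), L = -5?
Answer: √11432695/5 ≈ 676.25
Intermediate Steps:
B(u, W) = 1/(2*u)
J = -1581/10 (J = (½)/(-5) - 158 = (½)*(-⅕) - 158 = -⅒ - 158 = -1581/10 ≈ -158.10)
√((171236 + 172556) + w*J) = √((171236 + 172556) - 718*(-1581/10)) = √(343792 + 567579/5) = √(2286539/5) = √11432695/5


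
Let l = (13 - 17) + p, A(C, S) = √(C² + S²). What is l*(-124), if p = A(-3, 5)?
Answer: 496 - 124*√34 ≈ -227.04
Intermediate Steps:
p = √34 (p = √((-3)² + 5²) = √(9 + 25) = √34 ≈ 5.8309)
l = -4 + √34 (l = (13 - 17) + √34 = -4 + √34 ≈ 1.8310)
l*(-124) = (-4 + √34)*(-124) = 496 - 124*√34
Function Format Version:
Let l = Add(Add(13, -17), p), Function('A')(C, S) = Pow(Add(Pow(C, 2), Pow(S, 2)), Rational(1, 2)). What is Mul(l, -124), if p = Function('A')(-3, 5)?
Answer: Add(496, Mul(-124, Pow(34, Rational(1, 2)))) ≈ -227.04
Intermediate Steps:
p = Pow(34, Rational(1, 2)) (p = Pow(Add(Pow(-3, 2), Pow(5, 2)), Rational(1, 2)) = Pow(Add(9, 25), Rational(1, 2)) = Pow(34, Rational(1, 2)) ≈ 5.8309)
l = Add(-4, Pow(34, Rational(1, 2))) (l = Add(Add(13, -17), Pow(34, Rational(1, 2))) = Add(-4, Pow(34, Rational(1, 2))) ≈ 1.8310)
Mul(l, -124) = Mul(Add(-4, Pow(34, Rational(1, 2))), -124) = Add(496, Mul(-124, Pow(34, Rational(1, 2))))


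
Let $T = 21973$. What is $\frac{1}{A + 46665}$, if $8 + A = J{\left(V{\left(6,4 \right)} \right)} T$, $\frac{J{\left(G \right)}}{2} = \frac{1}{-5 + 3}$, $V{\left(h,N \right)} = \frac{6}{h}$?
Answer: $\frac{1}{24684} \approx 4.0512 \cdot 10^{-5}$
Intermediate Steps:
$J{\left(G \right)} = -1$ ($J{\left(G \right)} = \frac{2}{-5 + 3} = \frac{2}{-2} = 2 \left(- \frac{1}{2}\right) = -1$)
$A = -21981$ ($A = -8 - 21973 = -21981$)
$\frac{1}{A + 46665} = \frac{1}{-21981 + 46665} = \frac{1}{24684}$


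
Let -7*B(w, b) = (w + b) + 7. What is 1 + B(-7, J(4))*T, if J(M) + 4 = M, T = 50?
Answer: 1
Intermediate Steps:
J(M) = -4 + M
B(w, b) = -1 - b/7 - w/7 (B(w, b) = -((w + b) + 7)/7 = -((b + w) + 7)/7 = -(7 + b + w)/7 = -1 - b/7 - w/7)
1 + B(-7, J(4))*T = 1 + (-1 - (-4 + 4)/7 - ⅐*(-7))*50 = 1 + (-1 - ⅐*0 + 1)*50 = 1 + (-1 + 0 + 1)*50 = 1 + 0*50 = 1 + 0 = 1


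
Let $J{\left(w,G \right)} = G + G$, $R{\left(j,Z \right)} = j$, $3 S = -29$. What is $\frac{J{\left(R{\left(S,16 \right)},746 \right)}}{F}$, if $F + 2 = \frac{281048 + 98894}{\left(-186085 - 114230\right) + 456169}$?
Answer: $\frac{116267084}{34117} \approx 3407.9$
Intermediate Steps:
$S = - \frac{29}{3}$ ($S = \frac{1}{3} \left(-29\right) = - \frac{29}{3} \approx -9.6667$)
$J{\left(w,G \right)} = 2 G$
$F = \frac{34117}{77927}$ ($F = -2 + \frac{281048 + 98894}{\left(-186085 - 114230\right) + 456169} = -2 + \frac{379942}{-300315 + 456169} = -2 + \frac{379942}{155854} = -2 + 379942 \cdot \frac{1}{155854} = -2 + \frac{189971}{77927} = \frac{34117}{77927} \approx 0.43781$)
$\frac{J{\left(R{\left(S,16 \right)},746 \right)}}{F} = \frac{2 \cdot 746}{\frac{34117}{77927}} = 1492 \cdot \frac{77927}{34117} = \frac{116267084}{34117}$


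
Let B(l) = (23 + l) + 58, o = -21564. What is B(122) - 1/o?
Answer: 4377493/21564 ≈ 203.00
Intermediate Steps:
B(l) = 81 + l
B(122) - 1/o = (81 + 122) - 1/(-21564) = 203 - 1*(-1/21564) = 203 + 1/21564 = 4377493/21564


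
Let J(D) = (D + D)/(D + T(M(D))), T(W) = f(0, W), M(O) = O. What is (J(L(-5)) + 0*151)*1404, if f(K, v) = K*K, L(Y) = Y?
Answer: 2808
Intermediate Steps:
f(K, v) = K²
T(W) = 0 (T(W) = 0² = 0)
J(D) = 2 (J(D) = (D + D)/(D + 0) = (2*D)/D = 2)
(J(L(-5)) + 0*151)*1404 = (2 + 0*151)*1404 = (2 + 0)*1404 = 2*1404 = 2808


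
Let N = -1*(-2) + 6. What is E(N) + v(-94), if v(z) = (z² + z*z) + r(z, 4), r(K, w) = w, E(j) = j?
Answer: 17684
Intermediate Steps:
N = 8 (N = 2 + 6 = 8)
v(z) = 4 + 2*z² (v(z) = (z² + z*z) + 4 = (z² + z²) + 4 = 2*z² + 4 = 4 + 2*z²)
E(N) + v(-94) = 8 + (4 + 2*(-94)²) = 8 + (4 + 2*8836) = 8 + (4 + 17672) = 8 + 17676 = 17684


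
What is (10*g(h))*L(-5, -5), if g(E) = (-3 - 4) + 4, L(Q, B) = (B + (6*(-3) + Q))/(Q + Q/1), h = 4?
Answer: -84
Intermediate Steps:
L(Q, B) = (-18 + B + Q)/(2*Q) (L(Q, B) = (B + (-18 + Q))/(Q + Q*1) = (-18 + B + Q)/(Q + Q) = (-18 + B + Q)/((2*Q)) = (-18 + B + Q)*(1/(2*Q)) = (-18 + B + Q)/(2*Q))
g(E) = -3 (g(E) = -7 + 4 = -3)
(10*g(h))*L(-5, -5) = (10*(-3))*((½)*(-18 - 5 - 5)/(-5)) = -15*(-1)*(-28)/5 = -30*14/5 = -84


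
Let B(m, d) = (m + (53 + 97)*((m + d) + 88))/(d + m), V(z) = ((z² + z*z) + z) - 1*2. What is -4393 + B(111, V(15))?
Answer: -2422171/574 ≈ -4219.8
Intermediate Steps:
V(z) = -2 + z + 2*z² (V(z) = ((z² + z²) + z) - 2 = (2*z² + z) - 2 = (z + 2*z²) - 2 = -2 + z + 2*z²)
B(m, d) = (13200 + 150*d + 151*m)/(d + m) (B(m, d) = (m + 150*((d + m) + 88))/(d + m) = (m + 150*(88 + d + m))/(d + m) = (m + (13200 + 150*d + 150*m))/(d + m) = (13200 + 150*d + 151*m)/(d + m))
-4393 + B(111, V(15)) = -4393 + (13200 + 150*(-2 + 15 + 2*15²) + 151*111)/((-2 + 15 + 2*15²) + 111) = -4393 + (13200 + 150*(-2 + 15 + 2*225) + 16761)/((-2 + 15 + 2*225) + 111) = -4393 + (13200 + 150*(-2 + 15 + 450) + 16761)/((-2 + 15 + 450) + 111) = -4393 + (13200 + 150*463 + 16761)/(463 + 111) = -4393 + (13200 + 69450 + 16761)/574 = -4393 + (1/574)*99411 = -4393 + 99411/574 = -2422171/574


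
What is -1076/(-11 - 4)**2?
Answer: -1076/225 ≈ -4.7822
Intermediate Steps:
-1076/(-11 - 4)**2 = -1076/((-15)**2) = -1076/225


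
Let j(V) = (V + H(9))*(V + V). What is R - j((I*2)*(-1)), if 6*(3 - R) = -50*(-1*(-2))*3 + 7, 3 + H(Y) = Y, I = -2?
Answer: -169/6 ≈ -28.167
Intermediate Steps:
H(Y) = -3 + Y
R = 311/6 (R = 3 - (-50*(-1*(-2))*3 + 7)/6 = 3 - (-100*3 + 7)/6 = 3 - (-50*6 + 7)/6 = 3 - (-300 + 7)/6 = 3 - ⅙*(-293) = 3 + 293/6 = 311/6 ≈ 51.833)
j(V) = 2*V*(6 + V) (j(V) = (V + (-3 + 9))*(V + V) = (V + 6)*(2*V) = (6 + V)*(2*V) = 2*V*(6 + V))
R - j((I*2)*(-1)) = 311/6 - 2*-2*2*(-1)*(6 - 2*2*(-1)) = 311/6 - 2*(-4*(-1))*(6 - 4*(-1)) = 311/6 - 2*4*(6 + 4) = 311/6 - 2*4*10 = 311/6 - 1*80 = 311/6 - 80 = -169/6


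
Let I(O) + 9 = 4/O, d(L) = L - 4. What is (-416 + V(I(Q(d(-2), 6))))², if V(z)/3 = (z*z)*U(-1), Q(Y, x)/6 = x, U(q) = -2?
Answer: 577537024/729 ≈ 7.9223e+5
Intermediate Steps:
d(L) = -4 + L
Q(Y, x) = 6*x
I(O) = -9 + 4/O
V(z) = -6*z² (V(z) = 3*((z*z)*(-2)) = 3*(z²*(-2)) = 3*(-2*z²) = -6*z²)
(-416 + V(I(Q(d(-2), 6))))² = (-416 - 6*(-9 + 4/((6*6)))²)² = (-416 - 6*(-9 + 4/36)²)² = (-416 - 6*(-9 + 4*(1/36))²)² = (-416 - 6*(-9 + ⅑)²)² = (-416 - 6*(-80/9)²)² = (-416 - 6*6400/81)² = (-416 - 12800/27)² = (-24032/27)² = 577537024/729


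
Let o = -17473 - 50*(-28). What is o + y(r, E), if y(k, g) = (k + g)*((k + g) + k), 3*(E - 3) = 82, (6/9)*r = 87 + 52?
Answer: 816886/9 ≈ 90765.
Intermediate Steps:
r = 417/2 (r = 3*(87 + 52)/2 = (3/2)*139 = 417/2 ≈ 208.50)
E = 91/3 (E = 3 + (⅓)*82 = 3 + 82/3 = 91/3 ≈ 30.333)
o = -16073 (o = -17473 + 1400 = -16073)
y(k, g) = (g + k)*(g + 2*k) (y(k, g) = (g + k)*((g + k) + k) = (g + k)*(g + 2*k))
o + y(r, E) = -16073 + ((91/3)² + 2*(417/2)² + 3*(91/3)*(417/2)) = -16073 + (8281/9 + 2*(173889/4) + 37947/2) = -16073 + (8281/9 + 173889/2 + 37947/2) = -16073 + 961543/9 = 816886/9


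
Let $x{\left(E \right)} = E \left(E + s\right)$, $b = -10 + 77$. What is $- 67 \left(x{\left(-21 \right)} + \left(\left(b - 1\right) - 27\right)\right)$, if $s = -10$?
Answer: $-46230$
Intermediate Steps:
$b = 67$
$x{\left(E \right)} = E \left(-10 + E\right)$ ($x{\left(E \right)} = E \left(E - 10\right) = E \left(-10 + E\right)$)
$- 67 \left(x{\left(-21 \right)} + \left(\left(b - 1\right) - 27\right)\right) = - 67 \left(- 21 \left(-10 - 21\right) + \left(\left(67 - 1\right) - 27\right)\right) = - 67 \left(\left(-21\right) \left(-31\right) + \left(66 - 27\right)\right) = - 67 \left(651 + 39\right) = \left(-67\right) 690 = -46230$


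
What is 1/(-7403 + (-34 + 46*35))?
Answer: -1/5827 ≈ -0.00017161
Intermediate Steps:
1/(-7403 + (-34 + 46*35)) = 1/(-7403 + (-34 + 1610)) = 1/(-7403 + 1576) = 1/(-5827) = -1/5827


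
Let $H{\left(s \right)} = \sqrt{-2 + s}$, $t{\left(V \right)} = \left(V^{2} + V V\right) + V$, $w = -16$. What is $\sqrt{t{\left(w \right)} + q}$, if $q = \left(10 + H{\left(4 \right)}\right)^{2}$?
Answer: $\sqrt{598 + 20 \sqrt{2}} \approx 25.026$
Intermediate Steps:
$t{\left(V \right)} = V + 2 V^{2}$ ($t{\left(V \right)} = \left(V^{2} + V^{2}\right) + V = 2 V^{2} + V = V + 2 V^{2}$)
$q = \left(10 + \sqrt{2}\right)^{2}$ ($q = \left(10 + \sqrt{-2 + 4}\right)^{2} = \left(10 + \sqrt{2}\right)^{2} \approx 130.28$)
$\sqrt{t{\left(w \right)} + q} = \sqrt{- 16 \left(1 + 2 \left(-16\right)\right) + \left(10 + \sqrt{2}\right)^{2}} = \sqrt{- 16 \left(1 - 32\right) + \left(10 + \sqrt{2}\right)^{2}} = \sqrt{\left(-16\right) \left(-31\right) + \left(10 + \sqrt{2}\right)^{2}} = \sqrt{496 + \left(10 + \sqrt{2}\right)^{2}}$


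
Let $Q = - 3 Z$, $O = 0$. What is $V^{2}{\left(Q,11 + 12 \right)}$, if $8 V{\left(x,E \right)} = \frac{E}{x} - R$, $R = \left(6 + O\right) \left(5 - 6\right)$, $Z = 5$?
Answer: $\frac{4489}{14400} \approx 0.31174$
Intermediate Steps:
$R = -6$ ($R = \left(6 + 0\right) \left(5 - 6\right) = 6 \left(-1\right) = -6$)
$Q = -15$ ($Q = \left(-3\right) 5 = -15$)
$V{\left(x,E \right)} = \frac{3}{4} + \frac{E}{8 x}$ ($V{\left(x,E \right)} = \frac{\frac{E}{x} - -6}{8} = \frac{\frac{E}{x} + 6}{8} = \frac{6 + \frac{E}{x}}{8} = \frac{3}{4} + \frac{E}{8 x}$)
$V^{2}{\left(Q,11 + 12 \right)} = \left(\frac{\left(11 + 12\right) + 6 \left(-15\right)}{8 \left(-15\right)}\right)^{2} = \left(\frac{1}{8} \left(- \frac{1}{15}\right) \left(23 - 90\right)\right)^{2} = \left(\frac{1}{8} \left(- \frac{1}{15}\right) \left(-67\right)\right)^{2} = \left(\frac{67}{120}\right)^{2} = \frac{4489}{14400}$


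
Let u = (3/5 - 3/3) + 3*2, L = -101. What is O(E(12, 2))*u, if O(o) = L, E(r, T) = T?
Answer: -2828/5 ≈ -565.60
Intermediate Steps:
O(o) = -101
u = 28/5 (u = (3*(⅕) - 3*⅓) + 6 = (⅗ - 1) + 6 = -⅖ + 6 = 28/5 ≈ 5.6000)
O(E(12, 2))*u = -101*28/5 = -2828/5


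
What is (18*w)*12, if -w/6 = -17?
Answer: 22032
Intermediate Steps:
w = 102 (w = -6*(-17) = 102)
(18*w)*12 = (18*102)*12 = 1836*12 = 22032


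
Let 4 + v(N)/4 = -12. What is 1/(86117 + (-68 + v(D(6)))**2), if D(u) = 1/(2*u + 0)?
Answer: 1/103541 ≈ 9.6580e-6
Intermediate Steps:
D(u) = 1/(2*u)
v(N) = -64 (v(N) = -16 + 4*(-12) = -16 - 48 = -64)
1/(86117 + (-68 + v(D(6)))**2) = 1/(86117 + (-68 - 64)**2) = 1/(86117 + (-132)**2) = 1/(86117 + 17424) = 1/103541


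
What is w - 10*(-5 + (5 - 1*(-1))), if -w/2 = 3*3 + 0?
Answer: -28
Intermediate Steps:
w = -18 (w = -2*(3*3 + 0) = -2*(9 + 0) = -2*9 = -18)
w - 10*(-5 + (5 - 1*(-1))) = -18 - 10*(-5 + (5 - 1*(-1))) = -18 - 10*(-5 + (5 + 1)) = -18 - 10*(-5 + 6) = -18 - 10*1 = -18 - 10 = -28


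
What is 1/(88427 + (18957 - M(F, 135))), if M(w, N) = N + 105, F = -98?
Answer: 1/107144 ≈ 9.3332e-6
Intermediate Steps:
M(w, N) = 105 + N
1/(88427 + (18957 - M(F, 135))) = 1/(88427 + (18957 - (105 + 135))) = 1/(88427 + (18957 - 1*240)) = 1/(88427 + (18957 - 240)) = 1/(88427 + 18717) = 1/107144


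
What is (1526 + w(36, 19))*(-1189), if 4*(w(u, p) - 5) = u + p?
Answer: -7346831/4 ≈ -1.8367e+6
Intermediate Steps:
w(u, p) = 5 + p/4 + u/4 (w(u, p) = 5 + (u + p)/4 = 5 + (p + u)/4 = 5 + (p/4 + u/4) = 5 + p/4 + u/4)
(1526 + w(36, 19))*(-1189) = (1526 + (5 + (¼)*19 + (¼)*36))*(-1189) = (1526 + (5 + 19/4 + 9))*(-1189) = (1526 + 75/4)*(-1189) = (6179/4)*(-1189) = -7346831/4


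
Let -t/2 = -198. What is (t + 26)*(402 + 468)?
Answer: 367140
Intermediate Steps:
t = 396 (t = -2*(-198) = 396)
(t + 26)*(402 + 468) = (396 + 26)*(402 + 468) = 422*870 = 367140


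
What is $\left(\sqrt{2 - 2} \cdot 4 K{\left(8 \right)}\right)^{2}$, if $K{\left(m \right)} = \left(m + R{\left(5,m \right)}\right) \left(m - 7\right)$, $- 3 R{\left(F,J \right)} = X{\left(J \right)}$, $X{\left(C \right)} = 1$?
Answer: $0$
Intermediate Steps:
$R{\left(F,J \right)} = - \frac{1}{3}$ ($R{\left(F,J \right)} = \left(- \frac{1}{3}\right) 1 = - \frac{1}{3}$)
$K{\left(m \right)} = \left(-7 + m\right) \left(- \frac{1}{3} + m\right)$ ($K{\left(m \right)} = \left(m - \frac{1}{3}\right) \left(m - 7\right) = \left(- \frac{1}{3} + m\right) \left(-7 + m\right) = \left(-7 + m\right) \left(- \frac{1}{3} + m\right)$)
$\left(\sqrt{2 - 2} \cdot 4 K{\left(8 \right)}\right)^{2} = \left(\sqrt{2 - 2} \cdot 4 \left(\frac{7}{3} + 8^{2} - \frac{176}{3}\right)\right)^{2} = \left(\sqrt{0} \cdot 4 \left(\frac{7}{3} + 64 - \frac{176}{3}\right)\right)^{2} = \left(0 \cdot 4 \cdot \frac{23}{3}\right)^{2} = \left(0 \cdot \frac{23}{3}\right)^{2} = 0^{2} = 0$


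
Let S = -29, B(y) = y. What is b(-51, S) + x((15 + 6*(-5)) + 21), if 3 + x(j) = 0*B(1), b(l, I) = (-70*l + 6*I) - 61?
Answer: 3332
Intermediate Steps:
b(l, I) = -61 - 70*l + 6*I
x(j) = -3 (x(j) = -3 + 0*1 = -3 + 0 = -3)
b(-51, S) + x((15 + 6*(-5)) + 21) = (-61 - 70*(-51) + 6*(-29)) - 3 = (-61 + 3570 - 174) - 3 = 3335 - 3 = 3332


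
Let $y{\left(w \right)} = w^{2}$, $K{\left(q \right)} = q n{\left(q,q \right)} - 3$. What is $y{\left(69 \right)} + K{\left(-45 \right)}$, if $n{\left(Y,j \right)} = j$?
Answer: $6783$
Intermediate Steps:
$K{\left(q \right)} = -3 + q^{2}$ ($K{\left(q \right)} = q q - 3 = q^{2} - 3 = -3 + q^{2}$)
$y{\left(69 \right)} + K{\left(-45 \right)} = 69^{2} - \left(3 - \left(-45\right)^{2}\right) = 4761 + \left(-3 + 2025\right) = 4761 + 2022 = 6783$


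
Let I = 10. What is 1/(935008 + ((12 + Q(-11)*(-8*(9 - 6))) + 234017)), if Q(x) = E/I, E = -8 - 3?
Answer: 5/5845317 ≈ 8.5539e-7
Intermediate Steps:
E = -11
Q(x) = -11/10
1/(935008 + ((12 + Q(-11)*(-8*(9 - 6))) + 234017)) = 1/(935008 + ((12 - (-44)*(9 - 6)/5) + 234017)) = 1/(935008 + ((12 - (-44)*3/5) + 234017)) = 1/(935008 + ((12 - 11/10*(-24)) + 234017)) = 1/(935008 + ((12 + 132/5) + 234017)) = 1/(935008 + (192/5 + 234017)) = 1/(935008 + 1170277/5) = 1/(5845317/5) = 5/5845317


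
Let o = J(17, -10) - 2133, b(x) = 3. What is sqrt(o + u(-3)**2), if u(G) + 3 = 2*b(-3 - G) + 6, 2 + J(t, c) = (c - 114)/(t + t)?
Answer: 2*I*sqrt(148665)/17 ≈ 45.361*I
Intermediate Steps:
J(t, c) = -2 + (-114 + c)/(2*t) (J(t, c) = -2 + (c - 114)/(t + t) = -2 + (-114 + c)/((2*t)) = -2 + (-114 + c)*(1/(2*t)) = -2 + (-114 + c)/(2*t))
u(G) = 9 (u(G) = -3 + (2*3 + 6) = -3 + (6 + 6) = -3 + 12 = 9)
o = -36357/17 (o = (1/2)*(-114 - 10 - 4*17)/17 - 2133 = (1/2)*(1/17)*(-114 - 10 - 68) - 2133 = (1/2)*(1/17)*(-192) - 2133 = -96/17 - 2133 = -36357/17 ≈ -2138.6)
sqrt(o + u(-3)**2) = sqrt(-36357/17 + 9**2) = sqrt(-36357/17 + 81) = sqrt(-34980/17) = 2*I*sqrt(148665)/17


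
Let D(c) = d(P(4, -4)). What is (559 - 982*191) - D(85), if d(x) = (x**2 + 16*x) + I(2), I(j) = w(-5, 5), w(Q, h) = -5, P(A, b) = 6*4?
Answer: -187958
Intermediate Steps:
P(A, b) = 24
I(j) = -5
d(x) = -5 + x**2 + 16*x (d(x) = (x**2 + 16*x) - 5 = -5 + x**2 + 16*x)
D(c) = 955 (D(c) = -5 + 24**2 + 16*24 = -5 + 576 + 384 = 955)
(559 - 982*191) - D(85) = (559 - 982*191) - 1*955 = (559 - 187562) - 955 = -187003 - 955 = -187958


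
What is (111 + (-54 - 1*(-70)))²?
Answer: 16129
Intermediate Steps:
(111 + (-54 - 1*(-70)))² = (111 + (-54 + 70))² = (111 + 16)² = 127² = 16129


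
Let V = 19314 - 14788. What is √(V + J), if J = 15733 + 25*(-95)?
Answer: 2*√4471 ≈ 133.73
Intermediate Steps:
J = 13358 (J = 15733 - 2375 = 13358)
V = 4526
√(V + J) = √(4526 + 13358) = √17884 = 2*√4471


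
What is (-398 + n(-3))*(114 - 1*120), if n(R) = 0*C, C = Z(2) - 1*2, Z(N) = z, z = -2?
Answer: 2388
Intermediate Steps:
Z(N) = -2
C = -4 (C = -2 - 1*2 = -2 - 2 = -4)
n(R) = 0 (n(R) = 0*(-4) = 0)
(-398 + n(-3))*(114 - 1*120) = (-398 + 0)*(114 - 1*120) = -398*(114 - 120) = -398*(-6) = 2388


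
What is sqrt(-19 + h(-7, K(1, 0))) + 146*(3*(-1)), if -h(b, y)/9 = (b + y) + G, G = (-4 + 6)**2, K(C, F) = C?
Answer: -438 + I ≈ -438.0 + 1.0*I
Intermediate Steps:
G = 4 (G = 2**2 = 4)
h(b, y) = -36 - 9*b - 9*y (h(b, y) = -9*((b + y) + 4) = -9*(4 + b + y) = -36 - 9*b - 9*y)
sqrt(-19 + h(-7, K(1, 0))) + 146*(3*(-1)) = sqrt(-19 + (-36 - 9*(-7) - 9*1)) + 146*(3*(-1)) = sqrt(-19 + (-36 + 63 - 9)) + 146*(-3) = sqrt(-19 + 18) - 438 = sqrt(-1) - 438 = I - 438 = -438 + I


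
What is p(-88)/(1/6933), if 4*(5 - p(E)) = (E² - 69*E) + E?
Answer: -23759391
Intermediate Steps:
p(E) = 5 + 17*E - E²/4 (p(E) = 5 - ((E² - 69*E) + E)/4 = 5 - (E² - 68*E)/4 = 5 + (17*E - E²/4) = 5 + 17*E - E²/4)
p(-88)/(1/6933) = (5 + 17*(-88) - ¼*(-88)²)/(1/6933) = (5 - 1496 - ¼*7744)/(1/6933) = (5 - 1496 - 1936)*6933 = -3427*6933 = -23759391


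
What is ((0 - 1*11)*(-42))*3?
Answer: 1386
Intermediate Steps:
((0 - 1*11)*(-42))*3 = ((0 - 11)*(-42))*3 = -11*(-42)*3 = 462*3 = 1386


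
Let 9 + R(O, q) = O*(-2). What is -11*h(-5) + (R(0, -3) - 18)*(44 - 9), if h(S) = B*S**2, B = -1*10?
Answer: 1805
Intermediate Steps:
B = -10
R(O, q) = -9 - 2*O (R(O, q) = -9 + O*(-2) = -9 - 2*O)
h(S) = -10*S**2
-11*h(-5) + (R(0, -3) - 18)*(44 - 9) = -(-110)*(-5)**2 + ((-9 - 2*0) - 18)*(44 - 9) = -(-110)*25 + ((-9 + 0) - 18)*35 = -11*(-250) + (-9 - 18)*35 = 2750 - 27*35 = 2750 - 945 = 1805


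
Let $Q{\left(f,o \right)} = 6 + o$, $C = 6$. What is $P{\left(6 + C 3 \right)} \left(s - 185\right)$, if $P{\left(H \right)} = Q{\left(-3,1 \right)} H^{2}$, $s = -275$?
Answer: $-1854720$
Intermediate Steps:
$P{\left(H \right)} = 7 H^{2}$ ($P{\left(H \right)} = \left(6 + 1\right) H^{2} = 7 H^{2}$)
$P{\left(6 + C 3 \right)} \left(s - 185\right) = 7 \left(6 + 6 \cdot 3\right)^{2} \left(-275 - 185\right) = 7 \left(6 + 18\right)^{2} \left(-460\right) = 7 \cdot 24^{2} \left(-460\right) = 7 \cdot 576 \left(-460\right) = 4032 \left(-460\right) = -1854720$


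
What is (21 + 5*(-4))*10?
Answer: 10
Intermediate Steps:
(21 + 5*(-4))*10 = (21 - 20)*10 = 1*10 = 10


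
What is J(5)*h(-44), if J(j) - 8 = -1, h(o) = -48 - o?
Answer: -28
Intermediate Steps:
J(j) = 7 (J(j) = 8 - 1 = 7)
J(5)*h(-44) = 7*(-48 - 1*(-44)) = 7*(-48 + 44) = 7*(-4) = -28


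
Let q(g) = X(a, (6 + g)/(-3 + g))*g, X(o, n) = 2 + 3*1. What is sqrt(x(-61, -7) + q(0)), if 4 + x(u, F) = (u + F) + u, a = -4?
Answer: I*sqrt(133) ≈ 11.533*I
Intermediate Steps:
X(o, n) = 5 (X(o, n) = 2 + 3 = 5)
x(u, F) = -4 + F + 2*u (x(u, F) = -4 + ((u + F) + u) = -4 + ((F + u) + u) = -4 + (F + 2*u) = -4 + F + 2*u)
q(g) = 5*g
sqrt(x(-61, -7) + q(0)) = sqrt((-4 - 7 + 2*(-61)) + 5*0) = sqrt((-4 - 7 - 122) + 0) = sqrt(-133 + 0) = sqrt(-133) = I*sqrt(133)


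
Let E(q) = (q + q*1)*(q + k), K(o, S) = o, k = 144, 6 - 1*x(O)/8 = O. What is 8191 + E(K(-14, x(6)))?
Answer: 4551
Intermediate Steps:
x(O) = 48 - 8*O
E(q) = 2*q*(144 + q) (E(q) = (q + q*1)*(q + 144) = (q + q)*(144 + q) = (2*q)*(144 + q) = 2*q*(144 + q))
8191 + E(K(-14, x(6))) = 8191 + 2*(-14)*(144 - 14) = 8191 + 2*(-14)*130 = 8191 - 3640 = 4551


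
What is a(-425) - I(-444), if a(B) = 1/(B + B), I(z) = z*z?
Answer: -167565601/850 ≈ -1.9714e+5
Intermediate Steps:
I(z) = z²
a(B) = 1/(2*B)
a(-425) - I(-444) = (½)/(-425) - 1*(-444)² = (½)*(-1/425) - 1*197136 = -1/850 - 197136 = -167565601/850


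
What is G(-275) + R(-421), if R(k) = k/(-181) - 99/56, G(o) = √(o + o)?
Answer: 5657/10136 + 5*I*√22 ≈ 0.55811 + 23.452*I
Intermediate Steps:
G(o) = √2*√o (G(o) = √(2*o) = √2*√o)
R(k) = -99/56 - k/181 (R(k) = k*(-1/181) - 99*1/56 = -k/181 - 99/56 = -99/56 - k/181)
G(-275) + R(-421) = √2*√(-275) + (-99/56 - 1/181*(-421)) = √2*(5*I*√11) + (-99/56 + 421/181) = 5*I*√22 + 5657/10136 = 5657/10136 + 5*I*√22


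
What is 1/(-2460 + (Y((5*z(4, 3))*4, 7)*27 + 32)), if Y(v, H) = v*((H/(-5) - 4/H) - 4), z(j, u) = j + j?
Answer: -7/197572 ≈ -3.5430e-5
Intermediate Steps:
z(j, u) = 2*j
Y(v, H) = v*(-4 - 4/H - H/5) (Y(v, H) = v*((H*(-1/5) - 4/H) - 4) = v*((-H/5 - 4/H) - 4) = v*((-4/H - H/5) - 4) = v*(-4 - 4/H - H/5))
1/(-2460 + (Y((5*z(4, 3))*4, 7)*27 + 32)) = 1/(-2460 + (-1/5*(5*(2*4))*4*(20 + 7*(20 + 7))/7*27 + 32)) = 1/(-2460 + (-1/5*(5*8)*4*1/7*(20 + 7*27)*27 + 32)) = 1/(-2460 + (-1/5*40*4*1/7*(20 + 189)*27 + 32)) = 1/(-2460 + (-1/5*160*1/7*209*27 + 32)) = 1/(-2460 + (-6688/7*27 + 32)) = 1/(-2460 + (-180576/7 + 32)) = 1/(-2460 - 180352/7) = 1/(-197572/7) = -7/197572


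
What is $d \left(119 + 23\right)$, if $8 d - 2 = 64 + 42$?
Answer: $1917$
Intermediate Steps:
$d = \frac{27}{2}$ ($d = \frac{1}{4} + \frac{64 + 42}{8} = \frac{1}{4} + \frac{1}{8} \cdot 106 = \frac{1}{4} + \frac{53}{4} = \frac{27}{2} \approx 13.5$)
$d \left(119 + 23\right) = \frac{27 \left(119 + 23\right)}{2} = \frac{27}{2} \cdot 142 = 1917$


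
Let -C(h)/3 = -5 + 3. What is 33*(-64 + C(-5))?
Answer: -1914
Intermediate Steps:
C(h) = 6 (C(h) = -3*(-5 + 3) = -3*(-2) = 6)
33*(-64 + C(-5)) = 33*(-64 + 6) = 33*(-58) = -1914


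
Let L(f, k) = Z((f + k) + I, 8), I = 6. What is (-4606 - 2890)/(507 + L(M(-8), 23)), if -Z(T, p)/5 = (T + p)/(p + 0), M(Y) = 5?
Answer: -29984/1923 ≈ -15.592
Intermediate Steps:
Z(T, p) = -5*(T + p)/p (Z(T, p) = -5*(T + p)/(p + 0) = -5*(T + p)/p)
L(f, k) = -35/4 - 5*f/8 - 5*k/8 (L(f, k) = -5 - 5*((f + k) + 6)/8 = -5 - 5*(6 + f + k)*1/8 = -5 + (-15/4 - 5*f/8 - 5*k/8) = -35/4 - 5*f/8 - 5*k/8)
(-4606 - 2890)/(507 + L(M(-8), 23)) = (-4606 - 2890)/(507 + (-35/4 - 5/8*5 - 5/8*23)) = -7496/(507 + (-35/4 - 25/8 - 115/8)) = -7496/(507 - 105/4) = -7496/1923/4 = -7496*4/1923 = -29984/1923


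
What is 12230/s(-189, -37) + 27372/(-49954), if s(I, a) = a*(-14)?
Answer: 149189681/6469043 ≈ 23.062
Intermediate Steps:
s(I, a) = -14*a
12230/s(-189, -37) + 27372/(-49954) = 12230/((-14*(-37))) + 27372/(-49954) = 12230/518 + 27372*(-1/49954) = 12230*(1/518) - 13686/24977 = 6115/259 - 13686/24977 = 149189681/6469043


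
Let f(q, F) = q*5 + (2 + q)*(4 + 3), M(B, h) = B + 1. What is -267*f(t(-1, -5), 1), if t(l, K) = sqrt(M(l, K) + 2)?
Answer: -3738 - 3204*sqrt(2) ≈ -8269.1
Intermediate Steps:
M(B, h) = 1 + B
t(l, K) = sqrt(3 + l) (t(l, K) = sqrt((1 + l) + 2) = sqrt(3 + l))
f(q, F) = 14 + 12*q (f(q, F) = 5*q + (2 + q)*7 = 5*q + (14 + 7*q) = 14 + 12*q)
-267*f(t(-1, -5), 1) = -267*(14 + 12*sqrt(3 - 1)) = -267*(14 + 12*sqrt(2)) = -3738 - 3204*sqrt(2)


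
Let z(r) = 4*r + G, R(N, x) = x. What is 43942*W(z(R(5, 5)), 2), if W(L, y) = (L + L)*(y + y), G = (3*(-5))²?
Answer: 86126320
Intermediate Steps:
G = 225 (G = (-15)² = 225)
z(r) = 225 + 4*r (z(r) = 4*r + 225 = 225 + 4*r)
W(L, y) = 4*L*y (W(L, y) = (2*L)*(2*y) = 4*L*y)
43942*W(z(R(5, 5)), 2) = 43942*(4*(225 + 4*5)*2) = 43942*(4*(225 + 20)*2) = 43942*(4*245*2) = 43942*1960 = 86126320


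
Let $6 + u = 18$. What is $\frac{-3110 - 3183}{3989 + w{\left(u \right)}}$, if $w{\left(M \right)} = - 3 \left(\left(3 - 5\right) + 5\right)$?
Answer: $- \frac{6293}{3980} \approx -1.5812$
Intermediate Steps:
$u = 12$ ($u = -6 + 18 = 12$)
$w{\left(M \right)} = -9$ ($w{\left(M \right)} = - 3 \left(-2 + 5\right) = \left(-3\right) 3 = -9$)
$\frac{-3110 - 3183}{3989 + w{\left(u \right)}} = \frac{-3110 - 3183}{3989 - 9} = - \frac{6293}{3980}$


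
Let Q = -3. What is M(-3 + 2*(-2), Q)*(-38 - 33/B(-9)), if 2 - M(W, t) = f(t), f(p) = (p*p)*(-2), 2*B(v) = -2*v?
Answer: -2500/3 ≈ -833.33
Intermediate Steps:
B(v) = -v (B(v) = (-2*v)/2 = -v)
f(p) = -2*p² (f(p) = p²*(-2) = -2*p²)
M(W, t) = 2 + 2*t² (M(W, t) = 2 - (-2)*t² = 2 + 2*t²)
M(-3 + 2*(-2), Q)*(-38 - 33/B(-9)) = (2 + 2*(-3)²)*(-38 - 33/((-1*(-9)))) = (2 + 2*9)*(-38 - 33/9) = (2 + 18)*(-38 - 33*⅑) = 20*(-38 - 11/3) = 20*(-125/3) = -2500/3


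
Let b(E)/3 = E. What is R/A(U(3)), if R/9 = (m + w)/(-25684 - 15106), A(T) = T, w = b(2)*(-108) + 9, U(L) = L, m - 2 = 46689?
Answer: -69078/20395 ≈ -3.3870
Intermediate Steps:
m = 46691 (m = 2 + 46689 = 46691)
b(E) = 3*E
w = -639 (w = (3*2)*(-108) + 9 = 6*(-108) + 9 = -648 + 9 = -639)
R = -207234/20395 (R = 9*((46691 - 639)/(-25684 - 15106)) = 9*(46052/(-40790)) = 9*(46052*(-1/40790)) = 9*(-23026/20395) = -207234/20395 ≈ -10.161)
R/A(U(3)) = -207234/20395/3 = -207234/20395*1/3 = -69078/20395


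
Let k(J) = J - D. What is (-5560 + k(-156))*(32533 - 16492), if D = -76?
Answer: -90471240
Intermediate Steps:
k(J) = 76 + J (k(J) = J - 1*(-76) = J + 76 = 76 + J)
(-5560 + k(-156))*(32533 - 16492) = (-5560 + (76 - 156))*(32533 - 16492) = (-5560 - 80)*16041 = -5640*16041 = -90471240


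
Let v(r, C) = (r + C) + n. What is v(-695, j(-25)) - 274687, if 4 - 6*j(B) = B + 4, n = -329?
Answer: -1654241/6 ≈ -2.7571e+5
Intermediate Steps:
j(B) = -B/6 (j(B) = ⅔ - (B + 4)/6 = ⅔ - (4 + B)/6 = ⅔ + (-⅔ - B/6) = -B/6)
v(r, C) = -329 + C + r (v(r, C) = (r + C) - 329 = (C + r) - 329 = -329 + C + r)
v(-695, j(-25)) - 274687 = (-329 - ⅙*(-25) - 695) - 274687 = (-329 + 25/6 - 695) - 274687 = -6119/6 - 274687 = -1654241/6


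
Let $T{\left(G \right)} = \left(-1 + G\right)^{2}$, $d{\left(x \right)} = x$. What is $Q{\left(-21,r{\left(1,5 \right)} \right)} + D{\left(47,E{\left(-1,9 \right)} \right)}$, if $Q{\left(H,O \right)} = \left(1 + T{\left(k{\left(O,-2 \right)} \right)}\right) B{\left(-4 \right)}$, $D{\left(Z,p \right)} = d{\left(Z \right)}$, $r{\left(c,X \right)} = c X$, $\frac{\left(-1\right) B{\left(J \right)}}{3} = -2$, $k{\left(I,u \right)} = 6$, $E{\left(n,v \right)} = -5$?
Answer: $203$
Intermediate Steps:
$B{\left(J \right)} = 6$ ($B{\left(J \right)} = \left(-3\right) \left(-2\right) = 6$)
$r{\left(c,X \right)} = X c$
$D{\left(Z,p \right)} = Z$
$Q{\left(H,O \right)} = 156$ ($Q{\left(H,O \right)} = \left(1 + \left(-1 + 6\right)^{2}\right) 6 = \left(1 + 5^{2}\right) 6 = \left(1 + 25\right) 6 = 26 \cdot 6 = 156$)
$Q{\left(-21,r{\left(1,5 \right)} \right)} + D{\left(47,E{\left(-1,9 \right)} \right)} = 156 + 47 = 203$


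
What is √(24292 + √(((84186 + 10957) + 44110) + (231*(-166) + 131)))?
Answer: √(24292 + 7*√2062) ≈ 156.88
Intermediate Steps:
√(24292 + √(((84186 + 10957) + 44110) + (231*(-166) + 131))) = √(24292 + √((95143 + 44110) + (-38346 + 131))) = √(24292 + √(139253 - 38215)) = √(24292 + √101038) = √(24292 + 7*√2062)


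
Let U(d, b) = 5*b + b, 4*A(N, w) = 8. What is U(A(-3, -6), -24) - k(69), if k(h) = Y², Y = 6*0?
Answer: -144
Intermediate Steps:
A(N, w) = 2 (A(N, w) = (¼)*8 = 2)
U(d, b) = 6*b
Y = 0
k(h) = 0 (k(h) = 0² = 0)
U(A(-3, -6), -24) - k(69) = 6*(-24) - 1*0 = -144 + 0 = -144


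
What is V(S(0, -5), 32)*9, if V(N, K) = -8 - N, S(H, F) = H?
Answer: -72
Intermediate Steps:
V(S(0, -5), 32)*9 = (-8 - 1*0)*9 = (-8 + 0)*9 = -8*9 = -72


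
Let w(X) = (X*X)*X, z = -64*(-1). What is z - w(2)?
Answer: 56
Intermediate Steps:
z = 64
w(X) = X³ (w(X) = X²*X = X³)
z - w(2) = 64 - 1*2³ = 64 - 1*8 = 64 - 8 = 56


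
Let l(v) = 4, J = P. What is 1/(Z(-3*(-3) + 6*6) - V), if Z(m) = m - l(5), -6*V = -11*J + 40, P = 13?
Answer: 6/143 ≈ 0.041958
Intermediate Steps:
J = 13
V = 103/6 (V = -(-11*13 + 40)/6 = -(-143 + 40)/6 = -⅙*(-103) = 103/6 ≈ 17.167)
Z(m) = -4 + m (Z(m) = m - 1*4 = m - 4 = -4 + m)
1/(Z(-3*(-3) + 6*6) - V) = 1/((-4 + (-3*(-3) + 6*6)) - 1*103/6) = 1/((-4 + (9 + 36)) - 103/6) = 1/((-4 + 45) - 103/6) = 1/(41 - 103/6) = 1/(143/6) = 6/143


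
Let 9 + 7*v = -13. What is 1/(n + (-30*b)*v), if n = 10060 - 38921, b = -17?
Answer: -7/213247 ≈ -3.2826e-5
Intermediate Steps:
v = -22/7 (v = -9/7 + (1/7)*(-13) = -9/7 - 13/7 = -22/7 ≈ -3.1429)
n = -28861
1/(n + (-30*b)*v) = 1/(-28861 - 30*(-17)*(-22/7)) = 1/(-28861 + 510*(-22/7)) = 1/(-28861 - 11220/7) = 1/(-213247/7) = -7/213247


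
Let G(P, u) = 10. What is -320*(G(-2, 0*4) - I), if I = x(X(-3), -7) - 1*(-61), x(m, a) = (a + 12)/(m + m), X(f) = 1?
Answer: 17120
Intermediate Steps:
x(m, a) = (12 + a)/(2*m) (x(m, a) = (12 + a)/((2*m)) = (12 + a)*(1/(2*m)) = (12 + a)/(2*m))
I = 127/2 (I = (½)*(12 - 7)/1 - 1*(-61) = (½)*1*5 + 61 = 5/2 + 61 = 127/2 ≈ 63.500)
-320*(G(-2, 0*4) - I) = -320*(10 - 1*127/2) = -320*(10 - 127/2) = -320*(-107/2) = 17120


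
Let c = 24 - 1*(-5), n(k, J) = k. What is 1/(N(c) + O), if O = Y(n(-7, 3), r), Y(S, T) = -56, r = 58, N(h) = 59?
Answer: 1/3 ≈ 0.33333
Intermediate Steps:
c = 29 (c = 24 + 5 = 29)
O = -56
1/(N(c) + O) = 1/(59 - 56) = 1/3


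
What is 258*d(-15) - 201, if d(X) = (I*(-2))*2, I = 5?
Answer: -5361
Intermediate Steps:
d(X) = -20 (d(X) = (5*(-2))*2 = -10*2 = -20)
258*d(-15) - 201 = 258*(-20) - 201 = -5160 - 201 = -5361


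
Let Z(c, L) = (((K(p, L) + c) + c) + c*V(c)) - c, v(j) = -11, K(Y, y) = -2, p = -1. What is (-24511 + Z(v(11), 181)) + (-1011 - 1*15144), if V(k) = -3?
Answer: -40646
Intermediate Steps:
Z(c, L) = -2 - 2*c (Z(c, L) = (((-2 + c) + c) + c*(-3)) - c = ((-2 + 2*c) - 3*c) - c = (-2 - c) - c = -2 - 2*c)
(-24511 + Z(v(11), 181)) + (-1011 - 1*15144) = (-24511 + (-2 - 2*(-11))) + (-1011 - 1*15144) = (-24511 + (-2 + 22)) + (-1011 - 15144) = (-24511 + 20) - 16155 = -24491 - 16155 = -40646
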